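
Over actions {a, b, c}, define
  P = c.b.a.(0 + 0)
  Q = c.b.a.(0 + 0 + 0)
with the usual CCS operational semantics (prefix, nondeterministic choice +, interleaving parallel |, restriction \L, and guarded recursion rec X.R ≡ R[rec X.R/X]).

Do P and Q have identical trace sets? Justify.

YES

P's transition system — 4 states:
  u0 = c.b.a.(0 + 0) | =c=> u1
  u1 = b.a.(0 + 0) | =b=> u2
  u2 = a.(0 + 0) | =a=> u3
  u3 = 0 + 0 | ∅
Q's transition system — 4 states:
  v0 = c.b.a.(0 + 0 + 0) | =c=> v1
  v1 = b.a.(0 + 0 + 0) | =b=> v2
  v2 = a.(0 + 0 + 0) | =a=> v3
  v3 = 0 + 0 + 0 | ∅
Partition-refinement fixed point:
  B0 = {u0, v0}
  B1 = {u1, v1}
  B2 = {u2, v2}
  B3 = {u3, v3}
u0 ∈ B0, v0 ∈ B0 → same block
Bisimilar ⇒ trace-equivalent.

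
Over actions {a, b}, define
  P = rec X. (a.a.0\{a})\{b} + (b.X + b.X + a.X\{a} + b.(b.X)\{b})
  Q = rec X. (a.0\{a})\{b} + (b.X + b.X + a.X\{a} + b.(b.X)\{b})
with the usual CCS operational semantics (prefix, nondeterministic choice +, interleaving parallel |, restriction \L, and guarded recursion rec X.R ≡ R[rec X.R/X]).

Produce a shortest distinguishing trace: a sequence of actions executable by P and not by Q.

aa

LTS(P): 6 reachable states
  m0 = rec X. (a.a.0\{a})\{b} + (b.X + b.X + a.X\{a} + b.(b.X)\{b}) :: —a→ m1, —a→ m2, —b→ m0, —b→ m3
  m1 = (a.0\{a})\{b} :: —a→ m4
  m2 = (rec X. (a.a.0\{a})\{b} + (b.X + b.X + a.X\{a} + b.(b.X)\{b}))\{a} :: —b→ m2, —b→ m5
  m3 = (b.(rec X. (a.a.0\{a})\{b} + (b.X + b.X + a.X\{a} + b.(b.X)\{b})))\{b} :: stopped
  m4 = 0\{a}\{b} :: stopped
  m5 = (b.(rec X. (a.a.0\{a})\{b} + (b.X + b.X + a.X\{a} + b.(b.X)\{b})))\{b}\{a} :: stopped
LTS(Q): 5 reachable states
  n0 = rec X. (a.0\{a})\{b} + (b.X + b.X + a.X\{a} + b.(b.X)\{b}) :: —a→ n1, —a→ n2, —b→ n0, —b→ n3
  n1 = (rec X. (a.0\{a})\{b} + (b.X + b.X + a.X\{a} + b.(b.X)\{b}))\{a} :: —b→ n1, —b→ n4
  n2 = 0\{a}\{b} :: stopped
  n3 = (b.(rec X. (a.0\{a})\{b} + (b.X + b.X + a.X\{a} + b.(b.X)\{b})))\{b} :: stopped
  n4 = (b.(rec X. (a.0\{a})\{b} + (b.X + b.X + a.X\{a} + b.(b.X)\{b})))\{b}\{a} :: stopped
Run σ = ⟨aa⟩ on P: start {m0}
  [1] a ⇒ {m1, m2}
  [2] a ⇒ {m4}
  P completes σ.
Run σ = ⟨aa⟩ on Q: start {n0}
  [1] a ⇒ {n1, n2}
  [2] a ⇒ ∅ (Q stuck)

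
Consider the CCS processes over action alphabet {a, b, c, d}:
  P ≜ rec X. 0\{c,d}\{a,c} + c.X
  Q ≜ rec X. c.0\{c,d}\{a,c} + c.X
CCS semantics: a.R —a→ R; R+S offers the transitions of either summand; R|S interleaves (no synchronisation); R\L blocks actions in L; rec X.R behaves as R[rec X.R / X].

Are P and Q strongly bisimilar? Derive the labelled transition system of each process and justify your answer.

not bisimilar

LTS(P): 1 reachable states
  u0 = rec X. 0\{c,d}\{a,c} + c.X | ··c··> u0
LTS(Q): 2 reachable states
  v0 = rec X. c.0\{c,d}\{a,c} + c.X | ··c··> v0, ··c··> v1
  v1 = 0\{c,d}\{a,c} | ∅
Coarsest stable partition (strong bisimilarity classes):
  B0 = {u0}
  B1 = {v0}
  B2 = {v1}
u0 ∈ B0, v0 ∈ B1 → different blocks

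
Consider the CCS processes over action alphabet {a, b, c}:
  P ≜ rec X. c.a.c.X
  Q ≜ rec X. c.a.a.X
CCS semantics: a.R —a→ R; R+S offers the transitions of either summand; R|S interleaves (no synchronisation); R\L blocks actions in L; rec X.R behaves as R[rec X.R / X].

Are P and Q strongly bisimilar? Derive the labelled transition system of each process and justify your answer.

LTS(P): 3 reachable states
  s0 = rec X. c.a.c.X | -c-> s1
  s1 = a.c.(rec X. c.a.c.X) | -a-> s2
  s2 = c.(rec X. c.a.c.X) | -c-> s0
LTS(Q): 3 reachable states
  t0 = rec X. c.a.a.X | -c-> t1
  t1 = a.a.(rec X. c.a.a.X) | -a-> t2
  t2 = a.(rec X. c.a.a.X) | -a-> t0
Partition-refinement fixed point:
  B0 = {s0}
  B1 = {s1}
  B2 = {s2}
  B3 = {t0}
  B4 = {t1}
  B5 = {t2}
s0 ∈ B0, t0 ∈ B3 → different blocks

NO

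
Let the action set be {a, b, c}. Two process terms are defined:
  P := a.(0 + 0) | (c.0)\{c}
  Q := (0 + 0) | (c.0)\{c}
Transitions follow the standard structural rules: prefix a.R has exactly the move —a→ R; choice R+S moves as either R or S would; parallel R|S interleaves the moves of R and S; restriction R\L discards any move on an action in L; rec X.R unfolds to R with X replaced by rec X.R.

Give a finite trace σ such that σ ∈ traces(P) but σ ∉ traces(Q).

Reachable graph of P (2 states):
  m0 = a.(0 + 0) | (c.0)\{c} ⊢ =a=> m1
  m1 = (0 + 0) | (c.0)\{c} ⊢ deadlocked
Reachable graph of Q (1 states):
  n0 = (0 + 0) | (c.0)\{c} ⊢ deadlocked
Trace ⟨a⟩ through P, begin at {m0}:
  step 1 (a): {m1}
  P completes σ.
Trace ⟨a⟩ through Q, begin at {n0}:
  step 1 (a): ∅  — Q cannot continue

a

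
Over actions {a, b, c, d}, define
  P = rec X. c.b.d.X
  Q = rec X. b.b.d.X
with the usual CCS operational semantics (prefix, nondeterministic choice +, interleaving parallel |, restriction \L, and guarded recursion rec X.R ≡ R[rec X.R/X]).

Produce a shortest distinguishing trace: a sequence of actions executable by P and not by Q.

P's transition system — 3 states:
  p0 = rec X. c.b.d.X has moves —c→ p1
  p1 = b.d.(rec X. c.b.d.X) has moves —b→ p2
  p2 = d.(rec X. c.b.d.X) has moves —d→ p0
Q's transition system — 3 states:
  q0 = rec X. b.b.d.X has moves —b→ q1
  q1 = b.d.(rec X. b.b.d.X) has moves —b→ q2
  q2 = d.(rec X. b.b.d.X) has moves —d→ q0
Trace ⟨c⟩ through P, begin at {p0}:
  after c @ step 1: {p1}
  ✓ P
Trace ⟨c⟩ through Q, begin at {q0}:
  after c @ step 1: ∅  — Q cannot continue

c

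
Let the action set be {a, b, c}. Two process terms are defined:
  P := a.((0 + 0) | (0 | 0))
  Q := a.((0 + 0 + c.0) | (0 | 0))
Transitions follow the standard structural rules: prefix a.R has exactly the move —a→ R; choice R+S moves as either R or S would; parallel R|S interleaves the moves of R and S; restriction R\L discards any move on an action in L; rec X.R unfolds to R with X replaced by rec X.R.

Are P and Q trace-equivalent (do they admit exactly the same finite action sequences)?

trace-distinct — witness ⟨ac⟩

LTS(P): 2 reachable states
  u0 = a.((0 + 0) | (0 | 0)) :: —a→ u1
  u1 = (0 + 0) | (0 | 0) :: stopped
LTS(Q): 3 reachable states
  v0 = a.((0 + 0 + c.0) | (0 | 0)) :: —a→ v1
  v1 = (0 + 0 + c.0) | (0 | 0) :: —c→ v2
  v2 = 0 | (0 | 0) :: stopped
Trace ⟨ac⟩ through Q, begin at {v0}:
  [1] a ⇒ {v1}
  [2] c ⇒ {v2}
  Q completes σ.
Trace ⟨ac⟩ through P, begin at {u0}:
  [1] a ⇒ {u1}
  [2] c ⇒ no successor for P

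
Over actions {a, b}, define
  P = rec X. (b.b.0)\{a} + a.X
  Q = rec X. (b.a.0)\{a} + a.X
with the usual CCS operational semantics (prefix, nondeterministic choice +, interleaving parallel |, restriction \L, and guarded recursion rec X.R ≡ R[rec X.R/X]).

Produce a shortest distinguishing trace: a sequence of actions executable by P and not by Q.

P's transition system — 3 states:
  m0 = rec X. (b.b.0)\{a} + a.X has moves --a--▸ m0, --b--▸ m1
  m1 = (b.0)\{a} has moves --b--▸ m2
  m2 = 0\{a} has moves stopped
Q's transition system — 2 states:
  n0 = rec X. (b.a.0)\{a} + a.X has moves --a--▸ n0, --b--▸ n1
  n1 = (a.0)\{a} has moves stopped
Run σ = ⟨bb⟩ on P: start {m0}
  [1] b ⇒ {m1}
  [2] b ⇒ {m2}
  ✓ P
Run σ = ⟨bb⟩ on Q: start {n0}
  [1] b ⇒ {n1}
  [2] b ⇒ ∅  — Q cannot continue

bb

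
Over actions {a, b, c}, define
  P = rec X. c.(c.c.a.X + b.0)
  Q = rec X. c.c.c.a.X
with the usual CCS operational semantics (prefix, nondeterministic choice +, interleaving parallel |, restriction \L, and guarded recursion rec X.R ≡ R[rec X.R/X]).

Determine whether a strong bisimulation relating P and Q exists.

Reachable graph of P (5 states):
  u0 = rec X. c.(c.c.a.X + b.0) → =c=> u1
  u1 = c.c.a.(rec X. c.(c.c.a.X + b.0)) + b.0 → =b=> u2, =c=> u3
  u2 = 0 → ∅
  u3 = c.a.(rec X. c.(c.c.a.X + b.0)) → =c=> u4
  u4 = a.(rec X. c.(c.c.a.X + b.0)) → =a=> u0
Reachable graph of Q (4 states):
  v0 = rec X. c.c.c.a.X → =c=> v1
  v1 = c.c.a.(rec X. c.c.c.a.X) → =c=> v2
  v2 = c.a.(rec X. c.c.c.a.X) → =c=> v3
  v3 = a.(rec X. c.c.c.a.X) → =a=> v0
Coarsest stable partition (strong bisimilarity classes):
  B0 = {u0}
  B1 = {u1}
  B2 = {u3}
  B3 = {u4}
  B4 = {u2}
  B5 = {v0}
  B6 = {v1}
  B7 = {v2}
  B8 = {v3}
u0 ∈ B0, v0 ∈ B5 → different blocks

P ≁ Q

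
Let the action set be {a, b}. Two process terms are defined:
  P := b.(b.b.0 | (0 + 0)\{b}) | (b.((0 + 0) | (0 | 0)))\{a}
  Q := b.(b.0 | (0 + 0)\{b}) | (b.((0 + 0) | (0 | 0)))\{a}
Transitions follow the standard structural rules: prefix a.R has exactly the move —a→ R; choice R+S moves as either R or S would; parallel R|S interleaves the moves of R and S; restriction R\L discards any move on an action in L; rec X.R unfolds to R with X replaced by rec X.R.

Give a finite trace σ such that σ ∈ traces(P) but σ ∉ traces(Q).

bbbb

LTS(P): 8 reachable states
  u0 = b.(b.b.0 | (0 + 0)\{b}) | (b.((0 + 0) | (0 | 0)))\{a} ⊢ -b-> u1, -b-> u2
  u1 = b.(b.b.0 | (0 + 0)\{b}) | ((0 + 0) | (0 | 0))\{a} ⊢ -b-> u3
  u2 = b.b.0 | (0 + 0)\{b} | (b.((0 + 0) | (0 | 0)))\{a} ⊢ -b-> u3, -b-> u4
  u3 = b.b.0 | (0 + 0)\{b} | ((0 + 0) | (0 | 0))\{a} ⊢ -b-> u5
  u4 = b.0 | (0 + 0)\{b} | (b.((0 + 0) | (0 | 0)))\{a} ⊢ -b-> u5, -b-> u6
  u5 = b.0 | (0 + 0)\{b} | ((0 + 0) | (0 | 0))\{a} ⊢ -b-> u7
  u6 = 0 | (0 + 0)\{b} | (b.((0 + 0) | (0 | 0)))\{a} ⊢ -b-> u7
  u7 = 0 | (0 + 0)\{b} | ((0 + 0) | (0 | 0))\{a} ⊢ stopped
LTS(Q): 6 reachable states
  v0 = b.(b.0 | (0 + 0)\{b}) | (b.((0 + 0) | (0 | 0)))\{a} ⊢ -b-> v1, -b-> v2
  v1 = b.(b.0 | (0 + 0)\{b}) | ((0 + 0) | (0 | 0))\{a} ⊢ -b-> v3
  v2 = b.0 | (0 + 0)\{b} | (b.((0 + 0) | (0 | 0)))\{a} ⊢ -b-> v3, -b-> v4
  v3 = b.0 | (0 + 0)\{b} | ((0 + 0) | (0 | 0))\{a} ⊢ -b-> v5
  v4 = 0 | (0 + 0)\{b} | (b.((0 + 0) | (0 | 0)))\{a} ⊢ -b-> v5
  v5 = 0 | (0 + 0)\{b} | ((0 + 0) | (0 | 0))\{a} ⊢ stopped
Trace ⟨bbbb⟩ through P, begin at {u0}:
  [1] b ⇒ {u1, u2}
  [2] b ⇒ {u3, u4}
  [3] b ⇒ {u5, u6}
  [4] b ⇒ {u7}
  ✓ P
Trace ⟨bbbb⟩ through Q, begin at {v0}:
  [1] b ⇒ {v1, v2}
  [2] b ⇒ {v3, v4}
  [3] b ⇒ {v5}
  [4] b ⇒ no successor for Q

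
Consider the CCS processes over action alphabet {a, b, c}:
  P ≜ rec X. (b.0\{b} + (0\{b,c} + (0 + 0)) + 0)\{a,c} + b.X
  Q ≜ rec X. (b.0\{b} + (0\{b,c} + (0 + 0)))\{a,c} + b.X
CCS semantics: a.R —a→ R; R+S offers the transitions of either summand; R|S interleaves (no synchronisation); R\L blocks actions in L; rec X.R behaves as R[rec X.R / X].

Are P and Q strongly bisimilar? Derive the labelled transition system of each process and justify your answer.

Reachable graph of P (2 states):
  p0 = rec X. (b.0\{b} + (0\{b,c} + (0 + 0)) + 0)\{a,c} + b.X → -b-> p0, -b-> p1
  p1 = 0\{b}\{a,c} → deadlocked
Reachable graph of Q (2 states):
  q0 = rec X. (b.0\{b} + (0\{b,c} + (0 + 0)))\{a,c} + b.X → -b-> q0, -b-> q1
  q1 = 0\{b}\{a,c} → deadlocked
Partition-refinement fixed point:
  B0 = {p0, q0}
  B1 = {p1, q1}
p0 ∈ B0, q0 ∈ B0 → same block

YES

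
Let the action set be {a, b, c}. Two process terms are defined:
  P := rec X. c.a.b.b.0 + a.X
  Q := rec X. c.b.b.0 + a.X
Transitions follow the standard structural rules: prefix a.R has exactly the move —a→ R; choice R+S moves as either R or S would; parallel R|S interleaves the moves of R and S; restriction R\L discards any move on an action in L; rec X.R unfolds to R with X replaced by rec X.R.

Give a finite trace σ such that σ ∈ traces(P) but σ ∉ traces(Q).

Reachable graph of P (5 states):
  s0 = rec X. c.a.b.b.0 + a.X ⊢ -a-> s0, -c-> s1
  s1 = a.b.b.0 ⊢ -a-> s2
  s2 = b.b.0 ⊢ -b-> s3
  s3 = b.0 ⊢ -b-> s4
  s4 = 0 ⊢ stopped
Reachable graph of Q (4 states):
  t0 = rec X. c.b.b.0 + a.X ⊢ -a-> t0, -c-> t1
  t1 = b.b.0 ⊢ -b-> t2
  t2 = b.0 ⊢ -b-> t3
  t3 = 0 ⊢ stopped
Executing ca from P (initial set {s0}):
  step 1 (c): {s1}
  step 2 (a): {s2}
  P completes σ.
Executing ca from Q (initial set {t0}):
  step 1 (c): {t1}
  step 2 (a): ∅  — Q cannot continue

ca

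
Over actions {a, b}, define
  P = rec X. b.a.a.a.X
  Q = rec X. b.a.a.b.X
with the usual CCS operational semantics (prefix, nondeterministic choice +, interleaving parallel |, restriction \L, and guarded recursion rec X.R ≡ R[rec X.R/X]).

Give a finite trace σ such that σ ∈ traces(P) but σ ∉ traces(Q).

baaa

Reachable graph of P (4 states):
  p0 = rec X. b.a.a.a.X has moves =b=> p1
  p1 = a.a.a.(rec X. b.a.a.a.X) has moves =a=> p2
  p2 = a.a.(rec X. b.a.a.a.X) has moves =a=> p3
  p3 = a.(rec X. b.a.a.a.X) has moves =a=> p0
Reachable graph of Q (4 states):
  q0 = rec X. b.a.a.b.X has moves =b=> q1
  q1 = a.a.b.(rec X. b.a.a.b.X) has moves =a=> q2
  q2 = a.b.(rec X. b.a.a.b.X) has moves =a=> q3
  q3 = b.(rec X. b.a.a.b.X) has moves =b=> q0
Trace ⟨baaa⟩ through P, begin at {p0}:
  [1] b ⇒ {p1}
  [2] a ⇒ {p2}
  [3] a ⇒ {p3}
  [4] a ⇒ {p0}
  P completes σ.
Trace ⟨baaa⟩ through Q, begin at {q0}:
  [1] b ⇒ {q1}
  [2] a ⇒ {q2}
  [3] a ⇒ {q3}
  [4] a ⇒ no successor for Q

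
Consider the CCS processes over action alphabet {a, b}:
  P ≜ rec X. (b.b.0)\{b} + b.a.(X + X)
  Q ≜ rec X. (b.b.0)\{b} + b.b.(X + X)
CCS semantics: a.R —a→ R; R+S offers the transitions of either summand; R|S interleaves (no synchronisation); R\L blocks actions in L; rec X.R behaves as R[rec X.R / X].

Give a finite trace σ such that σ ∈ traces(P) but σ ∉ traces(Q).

ba

P's transition system — 3 states:
  u0 = rec X. (b.b.0)\{b} + b.a.(X + X) ⊢ -b-> u1
  u1 = a.((rec X. (b.b.0)\{b} + b.a.(X + X)) + (rec X. (b.b.0)\{b} + b.a.(X + X))) ⊢ -a-> u2
  u2 = (rec X. (b.b.0)\{b} + b.a.(X + X)) + (rec X. (b.b.0)\{b} + b.a.(X + X)) ⊢ -b-> u1
Q's transition system — 3 states:
  v0 = rec X. (b.b.0)\{b} + b.b.(X + X) ⊢ -b-> v1
  v1 = b.((rec X. (b.b.0)\{b} + b.b.(X + X)) + (rec X. (b.b.0)\{b} + b.b.(X + X))) ⊢ -b-> v2
  v2 = (rec X. (b.b.0)\{b} + b.b.(X + X)) + (rec X. (b.b.0)\{b} + b.b.(X + X)) ⊢ -b-> v1
Run σ = ⟨ba⟩ on P: start {u0}
  after b @ step 1: {u1}
  after a @ step 2: {u2}
  — P admits the full trace.
Run σ = ⟨ba⟩ on Q: start {v0}
  after b @ step 1: {v1}
  after a @ step 2: no successor for Q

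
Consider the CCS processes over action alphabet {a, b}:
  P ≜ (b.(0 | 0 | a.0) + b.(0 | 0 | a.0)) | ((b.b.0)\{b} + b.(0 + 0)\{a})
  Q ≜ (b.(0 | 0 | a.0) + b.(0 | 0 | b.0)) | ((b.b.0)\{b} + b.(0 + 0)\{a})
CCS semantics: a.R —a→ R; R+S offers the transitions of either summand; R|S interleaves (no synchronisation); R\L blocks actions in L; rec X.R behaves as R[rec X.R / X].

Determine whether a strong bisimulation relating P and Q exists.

Reachable graph of P (6 states):
  u0 = (b.(0 | 0 | a.0) + b.(0 | 0 | a.0)) | ((b.b.0)\{b} + b.(0 + 0)\{a}) → =b=> u1, =b=> u2
  u1 = (b.(0 | 0 | a.0) + b.(0 | 0 | a.0)) | (0 + 0)\{a} → =b=> u3
  u2 = 0 | 0 | a.0 | ((b.b.0)\{b} + b.(0 + 0)\{a}) → =a=> u4, =b=> u3
  u3 = 0 | 0 | a.0 | (0 + 0)\{a} → =a=> u5
  u4 = 0 | 0 | 0 | ((b.b.0)\{b} + b.(0 + 0)\{a}) → =b=> u5
  u5 = 0 | 0 | 0 | (0 + 0)\{a} → stopped
Reachable graph of Q (8 states):
  v0 = (b.(0 | 0 | a.0) + b.(0 | 0 | b.0)) | ((b.b.0)\{b} + b.(0 + 0)\{a}) → =b=> v1, =b=> v2, =b=> v3
  v1 = (b.(0 | 0 | a.0) + b.(0 | 0 | b.0)) | (0 + 0)\{a} → =b=> v4, =b=> v5
  v2 = 0 | 0 | a.0 | ((b.b.0)\{b} + b.(0 + 0)\{a}) → =a=> v6, =b=> v4
  v3 = 0 | 0 | b.0 | ((b.b.0)\{b} + b.(0 + 0)\{a}) → =b=> v5, =b=> v6
  v4 = 0 | 0 | a.0 | (0 + 0)\{a} → =a=> v7
  v5 = 0 | 0 | b.0 | (0 + 0)\{a} → =b=> v7
  v6 = 0 | 0 | 0 | ((b.b.0)\{b} + b.(0 + 0)\{a}) → =b=> v7
  v7 = 0 | 0 | 0 | (0 + 0)\{a} → stopped
Partition-refinement fixed point:
  B0 = {u0}
  B1 = {u1}
  B2 = {u3, v4}
  B3 = {u5, v7}
  B4 = {u2, v2}
  B5 = {u4, v5, v6}
  B6 = {v0}
  B7 = {v1}
  B8 = {v3}
u0 ∈ B0, v0 ∈ B6 → different blocks

NO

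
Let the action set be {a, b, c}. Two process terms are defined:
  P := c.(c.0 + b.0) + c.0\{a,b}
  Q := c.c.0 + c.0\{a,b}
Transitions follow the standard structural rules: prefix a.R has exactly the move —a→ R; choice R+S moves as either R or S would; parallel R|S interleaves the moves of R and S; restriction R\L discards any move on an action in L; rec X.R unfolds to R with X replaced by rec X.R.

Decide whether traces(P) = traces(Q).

Reachable graph of P (4 states):
  p0 = c.(c.0 + b.0) + c.0\{a,b} | =c=> p1, =c=> p2
  p1 = 0\{a,b} | stopped
  p2 = c.0 + b.0 | =b=> p3, =c=> p3
  p3 = 0 | stopped
Reachable graph of Q (4 states):
  q0 = c.c.0 + c.0\{a,b} | =c=> q1, =c=> q2
  q1 = 0\{a,b} | stopped
  q2 = c.0 | =c=> q3
  q3 = 0 | stopped
Executing cb from P (initial set {p0}):
  [1] c ⇒ {p1, p2}
  [2] b ⇒ {p3}
  ✓ P
Executing cb from Q (initial set {q0}):
  [1] c ⇒ {q1, q2}
  [2] b ⇒ ∅  — Q cannot continue

NO — witness ⟨cb⟩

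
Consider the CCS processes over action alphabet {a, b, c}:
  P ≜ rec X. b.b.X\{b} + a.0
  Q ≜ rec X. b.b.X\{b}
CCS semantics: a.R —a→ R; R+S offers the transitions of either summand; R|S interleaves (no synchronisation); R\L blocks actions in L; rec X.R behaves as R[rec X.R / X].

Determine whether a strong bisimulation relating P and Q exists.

LTS(P): 5 reachable states
  p0 = rec X. b.b.X\{b} + a.0 has moves —a→ p1, —b→ p2
  p1 = 0 has moves stopped
  p2 = b.(rec X. b.b.X\{b} + a.0)\{b} has moves —b→ p3
  p3 = (rec X. b.b.X\{b} + a.0)\{b} has moves —a→ p4
  p4 = 0\{b} has moves stopped
LTS(Q): 3 reachable states
  q0 = rec X. b.b.X\{b} has moves —b→ q1
  q1 = b.(rec X. b.b.X\{b})\{b} has moves —b→ q2
  q2 = (rec X. b.b.X\{b})\{b} has moves stopped
Partition-refinement fixed point:
  B0 = {p0}
  B1 = {p1, p4, q2}
  B2 = {p2}
  B3 = {p3}
  B4 = {q0}
  B5 = {q1}
p0 ∈ B0, q0 ∈ B4 → different blocks

P ≁ Q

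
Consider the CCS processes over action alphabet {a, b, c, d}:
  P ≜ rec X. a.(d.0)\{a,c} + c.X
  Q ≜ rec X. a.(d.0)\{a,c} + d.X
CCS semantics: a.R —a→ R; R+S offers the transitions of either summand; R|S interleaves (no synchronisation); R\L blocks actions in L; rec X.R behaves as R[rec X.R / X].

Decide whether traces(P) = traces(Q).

traces(P) ≠ traces(Q) — witness ⟨c⟩

Reachable graph of P (3 states):
  m0 = rec X. a.(d.0)\{a,c} + c.X :: --a--▸ m1, --c--▸ m0
  m1 = (d.0)\{a,c} :: --d--▸ m2
  m2 = 0\{a,c} :: ·
Reachable graph of Q (3 states):
  n0 = rec X. a.(d.0)\{a,c} + d.X :: --a--▸ n1, --d--▸ n0
  n1 = (d.0)\{a,c} :: --d--▸ n2
  n2 = 0\{a,c} :: ·
Run σ = ⟨c⟩ on P: start {m0}
  [1] c ⇒ {m0}
  ✓ P
Run σ = ⟨c⟩ on Q: start {n0}
  [1] c ⇒ ∅  — Q cannot continue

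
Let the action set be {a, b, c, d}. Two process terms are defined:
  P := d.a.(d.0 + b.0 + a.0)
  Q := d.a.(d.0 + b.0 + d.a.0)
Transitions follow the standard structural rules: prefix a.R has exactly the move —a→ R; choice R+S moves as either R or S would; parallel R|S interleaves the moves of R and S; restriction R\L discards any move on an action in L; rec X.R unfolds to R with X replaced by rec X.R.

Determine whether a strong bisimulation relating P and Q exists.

NO

Reachable graph of P (4 states):
  p0 = d.a.(d.0 + b.0 + a.0) :: ··d··> p1
  p1 = a.(d.0 + b.0 + a.0) :: ··a··> p2
  p2 = d.0 + b.0 + a.0 :: ··a··> p3, ··b··> p3, ··d··> p3
  p3 = 0 :: stopped
Reachable graph of Q (5 states):
  q0 = d.a.(d.0 + b.0 + d.a.0) :: ··d··> q1
  q1 = a.(d.0 + b.0 + d.a.0) :: ··a··> q2
  q2 = d.0 + b.0 + d.a.0 :: ··b··> q3, ··d··> q3, ··d··> q4
  q3 = 0 :: stopped
  q4 = a.0 :: ··a··> q3
Partition-refinement fixed point:
  B0 = {p0}
  B1 = {p1}
  B2 = {p2}
  B3 = {p3, q3}
  B4 = {q0}
  B5 = {q1}
  B6 = {q2}
  B7 = {q4}
p0 ∈ B0, q0 ∈ B4 → different blocks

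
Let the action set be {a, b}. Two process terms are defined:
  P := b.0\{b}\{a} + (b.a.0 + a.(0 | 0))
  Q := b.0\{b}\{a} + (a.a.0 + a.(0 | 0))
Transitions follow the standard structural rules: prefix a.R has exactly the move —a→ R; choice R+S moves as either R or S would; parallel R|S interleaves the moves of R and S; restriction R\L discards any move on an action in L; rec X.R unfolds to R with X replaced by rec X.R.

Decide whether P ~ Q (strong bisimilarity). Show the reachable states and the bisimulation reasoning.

Reachable graph of P (5 states):
  p0 = b.0\{b}\{a} + (b.a.0 + a.(0 | 0)) → --a--▸ p1, --b--▸ p2, --b--▸ p3
  p1 = 0 | 0 → deadlocked
  p2 = 0\{b}\{a} → deadlocked
  p3 = a.0 → --a--▸ p4
  p4 = 0 → deadlocked
Reachable graph of Q (5 states):
  q0 = b.0\{b}\{a} + (a.a.0 + a.(0 | 0)) → --a--▸ q1, --a--▸ q2, --b--▸ q3
  q1 = 0 | 0 → deadlocked
  q2 = a.0 → --a--▸ q4
  q3 = 0\{b}\{a} → deadlocked
  q4 = 0 → deadlocked
Bisimilarity quotient blocks:
  B0 = {p0}
  B1 = {p1, p2, p4, q1, q3, q4}
  B2 = {p3, q2}
  B3 = {q0}
p0 ∈ B0, q0 ∈ B3 → different blocks

not bisimilar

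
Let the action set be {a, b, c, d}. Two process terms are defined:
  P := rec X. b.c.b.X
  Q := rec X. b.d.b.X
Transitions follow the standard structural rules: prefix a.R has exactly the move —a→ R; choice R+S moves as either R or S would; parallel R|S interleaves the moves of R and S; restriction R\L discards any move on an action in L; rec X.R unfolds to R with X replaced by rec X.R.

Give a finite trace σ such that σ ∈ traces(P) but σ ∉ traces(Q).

Reachable graph of P (3 states):
  s0 = rec X. b.c.b.X :: —b→ s1
  s1 = c.b.(rec X. b.c.b.X) :: —c→ s2
  s2 = b.(rec X. b.c.b.X) :: —b→ s0
Reachable graph of Q (3 states):
  t0 = rec X. b.d.b.X :: —b→ t1
  t1 = d.b.(rec X. b.d.b.X) :: —d→ t2
  t2 = b.(rec X. b.d.b.X) :: —b→ t0
Executing bc from P (initial set {s0}):
  step 1 (b): {s1}
  step 2 (c): {s2}
  P completes σ.
Executing bc from Q (initial set {t0}):
  step 1 (b): {t1}
  step 2 (c): no successor for Q

bc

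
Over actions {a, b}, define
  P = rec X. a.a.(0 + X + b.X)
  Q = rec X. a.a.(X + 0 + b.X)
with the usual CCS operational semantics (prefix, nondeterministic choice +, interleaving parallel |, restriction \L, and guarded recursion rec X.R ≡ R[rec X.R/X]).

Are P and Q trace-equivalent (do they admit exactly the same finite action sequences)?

P's transition system — 3 states:
  u0 = rec X. a.a.(0 + X + b.X) has moves —a→ u1
  u1 = a.(0 + (rec X. a.a.(0 + X + b.X)) + b.(rec X. a.a.(0 + X + b.X))) has moves —a→ u2
  u2 = 0 + (rec X. a.a.(0 + X + b.X)) + b.(rec X. a.a.(0 + X + b.X)) has moves —a→ u1, —b→ u0
Q's transition system — 3 states:
  v0 = rec X. a.a.(X + 0 + b.X) has moves —a→ v1
  v1 = a.((rec X. a.a.(X + 0 + b.X)) + 0 + b.(rec X. a.a.(X + 0 + b.X))) has moves —a→ v2
  v2 = (rec X. a.a.(X + 0 + b.X)) + 0 + b.(rec X. a.a.(X + 0 + b.X)) has moves —a→ v1, —b→ v0
Partition-refinement fixed point:
  B0 = {u0, v0}
  B1 = {u1, v1}
  B2 = {u2, v2}
u0 ∈ B0, v0 ∈ B0 → same block
Bisimilar ⇒ trace-equivalent.

YES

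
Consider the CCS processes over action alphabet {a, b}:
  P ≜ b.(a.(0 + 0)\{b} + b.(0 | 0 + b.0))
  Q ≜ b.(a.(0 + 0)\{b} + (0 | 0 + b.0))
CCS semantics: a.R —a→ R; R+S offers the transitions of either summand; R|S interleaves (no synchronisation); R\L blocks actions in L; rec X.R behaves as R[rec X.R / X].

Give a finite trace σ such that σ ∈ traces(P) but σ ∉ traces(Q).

Reachable graph of P (5 states):
  p0 = b.(a.(0 + 0)\{b} + b.(0 | 0 + b.0)) ⊢ -b-> p1
  p1 = a.(0 + 0)\{b} + b.(0 | 0 + b.0) ⊢ -a-> p2, -b-> p3
  p2 = (0 + 0)\{b} ⊢ ·
  p3 = 0 | 0 + b.0 ⊢ -b-> p4
  p4 = 0 ⊢ ·
Reachable graph of Q (4 states):
  q0 = b.(a.(0 + 0)\{b} + (0 | 0 + b.0)) ⊢ -b-> q1
  q1 = a.(0 + 0)\{b} + (0 | 0 + b.0) ⊢ -a-> q2, -b-> q3
  q2 = (0 + 0)\{b} ⊢ ·
  q3 = 0 ⊢ ·
Run σ = ⟨bbb⟩ on P: start {p0}
  [1] b ⇒ {p1}
  [2] b ⇒ {p3}
  [3] b ⇒ {p4}
  P completes σ.
Run σ = ⟨bbb⟩ on Q: start {q0}
  [1] b ⇒ {q1}
  [2] b ⇒ {q3}
  [3] b ⇒ ∅ (Q stuck)

bbb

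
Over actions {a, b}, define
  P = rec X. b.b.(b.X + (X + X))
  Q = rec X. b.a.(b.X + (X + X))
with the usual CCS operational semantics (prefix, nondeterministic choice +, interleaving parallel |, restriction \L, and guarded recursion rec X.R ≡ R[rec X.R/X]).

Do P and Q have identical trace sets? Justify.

Reachable graph of P (3 states):
  s0 = rec X. b.b.(b.X + (X + X)) → --b--▸ s1
  s1 = b.(b.(rec X. b.b.(b.X + (X + X))) + ((rec X. b.b.(b.X + (X + X))) + (rec X. b.b.(b.X + (X + X))))) → --b--▸ s2
  s2 = b.(rec X. b.b.(b.X + (X + X))) + ((rec X. b.b.(b.X + (X + X))) + (rec X. b.b.(b.X + (X + X)))) → --b--▸ s0, --b--▸ s1
Reachable graph of Q (3 states):
  t0 = rec X. b.a.(b.X + (X + X)) → --b--▸ t1
  t1 = a.(b.(rec X. b.a.(b.X + (X + X))) + ((rec X. b.a.(b.X + (X + X))) + (rec X. b.a.(b.X + (X + X))))) → --a--▸ t2
  t2 = b.(rec X. b.a.(b.X + (X + X))) + ((rec X. b.a.(b.X + (X + X))) + (rec X. b.a.(b.X + (X + X)))) → --b--▸ t0, --b--▸ t1
Executing bb from P (initial set {s0}):
  [1] b ⇒ {s1}
  [2] b ⇒ {s2}
  — P admits the full trace.
Executing bb from Q (initial set {t0}):
  [1] b ⇒ {t1}
  [2] b ⇒ no successor for Q

NO — witness ⟨bb⟩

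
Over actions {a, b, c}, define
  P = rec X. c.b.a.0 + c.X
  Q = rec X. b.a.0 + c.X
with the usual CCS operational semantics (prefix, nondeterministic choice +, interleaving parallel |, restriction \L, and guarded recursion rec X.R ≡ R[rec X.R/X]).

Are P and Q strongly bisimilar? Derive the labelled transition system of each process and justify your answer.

NO

Reachable graph of P (4 states):
  s0 = rec X. c.b.a.0 + c.X ⊢ ··c··> s0, ··c··> s1
  s1 = b.a.0 ⊢ ··b··> s2
  s2 = a.0 ⊢ ··a··> s3
  s3 = 0 ⊢ stopped
Reachable graph of Q (3 states):
  t0 = rec X. b.a.0 + c.X ⊢ ··b··> t1, ··c··> t0
  t1 = a.0 ⊢ ··a··> t2
  t2 = 0 ⊢ stopped
Partition-refinement fixed point:
  B0 = {s0}
  B1 = {s1}
  B2 = {s2, t1}
  B3 = {s3, t2}
  B4 = {t0}
s0 ∈ B0, t0 ∈ B4 → different blocks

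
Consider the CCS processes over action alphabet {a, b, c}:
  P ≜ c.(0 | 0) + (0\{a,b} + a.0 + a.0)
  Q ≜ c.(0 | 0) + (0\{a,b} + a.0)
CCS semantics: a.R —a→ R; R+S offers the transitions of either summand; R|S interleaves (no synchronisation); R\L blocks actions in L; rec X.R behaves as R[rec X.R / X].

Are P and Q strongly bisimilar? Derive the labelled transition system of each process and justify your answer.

YES

P's transition system — 3 states:
  m0 = c.(0 | 0) + (0\{a,b} + a.0 + a.0) has moves -a-> m1, -c-> m2
  m1 = 0 has moves ∅
  m2 = 0 | 0 has moves ∅
Q's transition system — 3 states:
  n0 = c.(0 | 0) + (0\{a,b} + a.0) has moves -a-> n1, -c-> n2
  n1 = 0 has moves ∅
  n2 = 0 | 0 has moves ∅
Coarsest stable partition (strong bisimilarity classes):
  B0 = {m0, n0}
  B1 = {m1, m2, n1, n2}
m0 ∈ B0, n0 ∈ B0 → same block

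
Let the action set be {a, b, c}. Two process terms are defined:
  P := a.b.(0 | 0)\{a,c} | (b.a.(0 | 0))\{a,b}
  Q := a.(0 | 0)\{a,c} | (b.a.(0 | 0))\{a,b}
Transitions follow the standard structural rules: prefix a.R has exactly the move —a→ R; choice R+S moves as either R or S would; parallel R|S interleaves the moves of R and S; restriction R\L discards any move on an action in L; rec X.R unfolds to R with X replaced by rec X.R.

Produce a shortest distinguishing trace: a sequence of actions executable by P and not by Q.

LTS(P): 3 reachable states
  p0 = a.b.(0 | 0)\{a,c} | (b.a.(0 | 0))\{a,b} ⊢ —a→ p1
  p1 = b.(0 | 0)\{a,c} | (b.a.(0 | 0))\{a,b} ⊢ —b→ p2
  p2 = (0 | 0)\{a,c} | (b.a.(0 | 0))\{a,b} ⊢ deadlocked
LTS(Q): 2 reachable states
  q0 = a.(0 | 0)\{a,c} | (b.a.(0 | 0))\{a,b} ⊢ —a→ q1
  q1 = (0 | 0)\{a,c} | (b.a.(0 | 0))\{a,b} ⊢ deadlocked
Trace ⟨ab⟩ through P, begin at {p0}:
  step 1 (a): {p1}
  step 2 (b): {p2}
  ✓ P
Trace ⟨ab⟩ through Q, begin at {q0}:
  step 1 (a): {q1}
  step 2 (b): no successor for Q

ab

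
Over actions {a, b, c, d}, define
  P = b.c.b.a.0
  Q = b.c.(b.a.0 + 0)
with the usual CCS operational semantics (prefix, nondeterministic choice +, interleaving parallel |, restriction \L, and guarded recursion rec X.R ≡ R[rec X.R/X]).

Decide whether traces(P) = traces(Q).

traces(P) = traces(Q)

Reachable graph of P (5 states):
  u0 = b.c.b.a.0 | ··b··> u1
  u1 = c.b.a.0 | ··c··> u2
  u2 = b.a.0 | ··b··> u3
  u3 = a.0 | ··a··> u4
  u4 = 0 | ∅
Reachable graph of Q (5 states):
  v0 = b.c.(b.a.0 + 0) | ··b··> v1
  v1 = c.(b.a.0 + 0) | ··c··> v2
  v2 = b.a.0 + 0 | ··b··> v3
  v3 = a.0 | ··a··> v4
  v4 = 0 | ∅
Coarsest stable partition (strong bisimilarity classes):
  B0 = {u0, v0}
  B1 = {u1, v1}
  B2 = {u2, v2}
  B3 = {u3, v3}
  B4 = {u4, v4}
u0 ∈ B0, v0 ∈ B0 → same block
Bisimilar ⇒ trace-equivalent.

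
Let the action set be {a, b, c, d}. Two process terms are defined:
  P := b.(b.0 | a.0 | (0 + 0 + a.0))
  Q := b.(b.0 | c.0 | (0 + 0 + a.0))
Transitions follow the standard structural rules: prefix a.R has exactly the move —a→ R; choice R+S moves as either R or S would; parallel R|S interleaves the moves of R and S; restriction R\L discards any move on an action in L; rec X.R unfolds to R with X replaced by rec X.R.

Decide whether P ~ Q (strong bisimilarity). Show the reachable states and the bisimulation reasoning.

P's transition system — 9 states:
  u0 = b.(b.0 | a.0 | (0 + 0 + a.0)) has moves -b-> u1
  u1 = b.0 | a.0 | (0 + 0 + a.0) has moves -a-> u2, -a-> u3, -b-> u4
  u2 = b.0 | 0 | (0 + 0 + a.0) has moves -a-> u5, -b-> u6
  u3 = b.0 | a.0 | 0 has moves -a-> u5, -b-> u7
  u4 = 0 | a.0 | (0 + 0 + a.0) has moves -a-> u6, -a-> u7
  u5 = b.0 | 0 | 0 has moves -b-> u8
  u6 = 0 | 0 | (0 + 0 + a.0) has moves -a-> u8
  u7 = 0 | a.0 | 0 has moves -a-> u8
  u8 = 0 | 0 | 0 has moves deadlocked
Q's transition system — 9 states:
  v0 = b.(b.0 | c.0 | (0 + 0 + a.0)) has moves -b-> v1
  v1 = b.0 | c.0 | (0 + 0 + a.0) has moves -a-> v2, -b-> v3, -c-> v4
  v2 = b.0 | c.0 | 0 has moves -b-> v5, -c-> v6
  v3 = 0 | c.0 | (0 + 0 + a.0) has moves -a-> v5, -c-> v7
  v4 = b.0 | 0 | (0 + 0 + a.0) has moves -a-> v6, -b-> v7
  v5 = 0 | c.0 | 0 has moves -c-> v8
  v6 = b.0 | 0 | 0 has moves -b-> v8
  v7 = 0 | 0 | (0 + 0 + a.0) has moves -a-> v8
  v8 = 0 | 0 | 0 has moves deadlocked
Coarsest stable partition (strong bisimilarity classes):
  B0 = {u0}
  B1 = {u1}
  B2 = {u2, u3, v4}
  B3 = {u6, u7, v7}
  B4 = {u8, v8}
  B5 = {u5, v6}
  B6 = {u4}
  B7 = {v0}
  B8 = {v1}
  B9 = {v3}
  B10 = {v5}
  B11 = {v2}
u0 ∈ B0, v0 ∈ B7 → different blocks

not bisimilar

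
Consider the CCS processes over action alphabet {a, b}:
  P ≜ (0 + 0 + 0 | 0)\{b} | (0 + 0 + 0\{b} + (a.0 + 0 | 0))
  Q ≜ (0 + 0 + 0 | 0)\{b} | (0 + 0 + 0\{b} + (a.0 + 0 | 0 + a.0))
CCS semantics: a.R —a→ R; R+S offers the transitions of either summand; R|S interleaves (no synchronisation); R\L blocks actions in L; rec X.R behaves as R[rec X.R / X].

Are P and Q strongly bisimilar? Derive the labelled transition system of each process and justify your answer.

LTS(P): 2 reachable states
  s0 = (0 + 0 + 0 | 0)\{b} | (0 + 0 + 0\{b} + (a.0 + 0 | 0)) | -a-> s1
  s1 = (0 + 0 + 0 | 0)\{b} | 0 | stopped
LTS(Q): 2 reachable states
  t0 = (0 + 0 + 0 | 0)\{b} | (0 + 0 + 0\{b} + (a.0 + 0 | 0 + a.0)) | -a-> t1
  t1 = (0 + 0 + 0 | 0)\{b} | 0 | stopped
Coarsest stable partition (strong bisimilarity classes):
  B0 = {s0, t0}
  B1 = {s1, t1}
s0 ∈ B0, t0 ∈ B0 → same block

YES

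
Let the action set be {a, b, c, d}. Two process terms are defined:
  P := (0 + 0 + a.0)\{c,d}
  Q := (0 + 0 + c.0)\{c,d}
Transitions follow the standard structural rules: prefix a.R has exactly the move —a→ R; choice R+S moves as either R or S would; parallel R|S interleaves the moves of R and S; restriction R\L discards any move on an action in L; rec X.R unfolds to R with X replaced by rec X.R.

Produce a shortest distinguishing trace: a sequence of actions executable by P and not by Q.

a

LTS(P): 2 reachable states
  p0 = (0 + 0 + a.0)\{c,d} has moves ··a··> p1
  p1 = 0\{c,d} has moves ·
LTS(Q): 1 reachable states
  q0 = (0 + 0 + c.0)\{c,d} has moves ·
Executing a from P (initial set {p0}):
  step 1 (a): {p1}
  — P admits the full trace.
Executing a from Q (initial set {q0}):
  step 1 (a): ∅ (Q stuck)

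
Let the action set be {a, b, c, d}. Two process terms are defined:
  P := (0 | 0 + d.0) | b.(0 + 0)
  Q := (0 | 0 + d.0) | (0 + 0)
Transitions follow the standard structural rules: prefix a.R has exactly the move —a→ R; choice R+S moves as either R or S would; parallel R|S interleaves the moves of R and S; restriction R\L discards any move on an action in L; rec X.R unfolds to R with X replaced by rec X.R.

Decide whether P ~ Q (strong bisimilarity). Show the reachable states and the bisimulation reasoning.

not bisimilar

Reachable graph of P (4 states):
  m0 = (0 | 0 + d.0) | b.(0 + 0) → ··b··> m1, ··d··> m2
  m1 = (0 | 0 + d.0) | (0 + 0) → ··d··> m3
  m2 = 0 | b.(0 + 0) → ··b··> m3
  m3 = 0 | (0 + 0) → (no moves)
Reachable graph of Q (2 states):
  n0 = (0 | 0 + d.0) | (0 + 0) → ··d··> n1
  n1 = 0 | (0 + 0) → (no moves)
Partition-refinement fixed point:
  B0 = {m0}
  B1 = {m2}
  B2 = {m3, n1}
  B3 = {m1, n0}
m0 ∈ B0, n0 ∈ B3 → different blocks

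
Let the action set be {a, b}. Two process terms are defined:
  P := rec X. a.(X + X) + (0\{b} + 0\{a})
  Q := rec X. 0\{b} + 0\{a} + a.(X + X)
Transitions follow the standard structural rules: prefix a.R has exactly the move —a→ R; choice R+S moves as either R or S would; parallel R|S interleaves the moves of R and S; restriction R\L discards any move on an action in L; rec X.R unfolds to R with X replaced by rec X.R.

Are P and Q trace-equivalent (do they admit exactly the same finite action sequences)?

traces(P) = traces(Q)

P's transition system — 2 states:
  m0 = rec X. a.(X + X) + (0\{b} + 0\{a}) has moves -a-> m1
  m1 = (rec X. a.(X + X) + (0\{b} + 0\{a})) + (rec X. a.(X + X) + (0\{b} + 0\{a})) has moves -a-> m1
Q's transition system — 2 states:
  n0 = rec X. 0\{b} + 0\{a} + a.(X + X) has moves -a-> n1
  n1 = (rec X. 0\{b} + 0\{a} + a.(X + X)) + (rec X. 0\{b} + 0\{a} + a.(X + X)) has moves -a-> n1
Bisimilarity quotient blocks:
  B0 = {m0, m1, n0, n1}
m0 ∈ B0, n0 ∈ B0 → same block
Bisimilar ⇒ trace-equivalent.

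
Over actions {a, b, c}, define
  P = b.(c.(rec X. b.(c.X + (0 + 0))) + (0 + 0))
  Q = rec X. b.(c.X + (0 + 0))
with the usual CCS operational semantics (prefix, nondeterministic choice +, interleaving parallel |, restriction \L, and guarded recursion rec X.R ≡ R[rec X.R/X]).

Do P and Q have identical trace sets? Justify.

YES

Reachable graph of P (3 states):
  p0 = b.(c.(rec X. b.(c.X + (0 + 0))) + (0 + 0)) → ··b··> p1
  p1 = c.(rec X. b.(c.X + (0 + 0))) + (0 + 0) → ··c··> p2
  p2 = rec X. b.(c.X + (0 + 0)) → ··b··> p1
Reachable graph of Q (2 states):
  q0 = rec X. b.(c.X + (0 + 0)) → ··b··> q1
  q1 = c.(rec X. b.(c.X + (0 + 0))) + (0 + 0) → ··c··> q0
Bisimilarity quotient blocks:
  B0 = {p0, p2, q0}
  B1 = {p1, q1}
p0 ∈ B0, q0 ∈ B0 → same block
Bisimilar ⇒ trace-equivalent.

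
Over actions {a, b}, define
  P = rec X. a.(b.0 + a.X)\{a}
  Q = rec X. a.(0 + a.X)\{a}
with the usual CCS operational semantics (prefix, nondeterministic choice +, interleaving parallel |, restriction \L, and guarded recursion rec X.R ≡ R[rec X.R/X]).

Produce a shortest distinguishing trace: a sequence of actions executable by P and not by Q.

ab

P's transition system — 3 states:
  u0 = rec X. a.(b.0 + a.X)\{a} | —a→ u1
  u1 = (b.0 + a.(rec X. a.(b.0 + a.X)\{a}))\{a} | —b→ u2
  u2 = 0\{a} | deadlocked
Q's transition system — 2 states:
  v0 = rec X. a.(0 + a.X)\{a} | —a→ v1
  v1 = (0 + a.(rec X. a.(0 + a.X)\{a}))\{a} | deadlocked
Trace ⟨ab⟩ through P, begin at {u0}:
  step 1 (a): {u1}
  step 2 (b): {u2}
  ✓ P
Trace ⟨ab⟩ through Q, begin at {v0}:
  step 1 (a): {v1}
  step 2 (b): no successor for Q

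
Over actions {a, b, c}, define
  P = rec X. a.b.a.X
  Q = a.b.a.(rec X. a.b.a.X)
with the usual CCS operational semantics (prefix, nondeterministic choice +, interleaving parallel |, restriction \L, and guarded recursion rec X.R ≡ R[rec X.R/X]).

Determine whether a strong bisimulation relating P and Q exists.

bisimilar

P's transition system — 3 states:
  p0 = rec X. a.b.a.X ⊢ =a=> p1
  p1 = b.a.(rec X. a.b.a.X) ⊢ =b=> p2
  p2 = a.(rec X. a.b.a.X) ⊢ =a=> p0
Q's transition system — 4 states:
  q0 = a.b.a.(rec X. a.b.a.X) ⊢ =a=> q1
  q1 = b.a.(rec X. a.b.a.X) ⊢ =b=> q2
  q2 = a.(rec X. a.b.a.X) ⊢ =a=> q3
  q3 = rec X. a.b.a.X ⊢ =a=> q1
Coarsest stable partition (strong bisimilarity classes):
  B0 = {p0, q0, q3}
  B1 = {p1, q1}
  B2 = {p2, q2}
p0 ∈ B0, q0 ∈ B0 → same block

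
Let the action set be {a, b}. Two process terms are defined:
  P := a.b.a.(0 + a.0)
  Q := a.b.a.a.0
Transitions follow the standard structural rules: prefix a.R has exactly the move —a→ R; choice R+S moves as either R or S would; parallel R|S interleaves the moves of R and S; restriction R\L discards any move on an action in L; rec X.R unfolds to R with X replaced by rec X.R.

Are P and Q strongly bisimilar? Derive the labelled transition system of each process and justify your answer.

P ~ Q

LTS(P): 5 reachable states
  u0 = a.b.a.(0 + a.0) has moves -a-> u1
  u1 = b.a.(0 + a.0) has moves -b-> u2
  u2 = a.(0 + a.0) has moves -a-> u3
  u3 = 0 + a.0 has moves -a-> u4
  u4 = 0 has moves (no moves)
LTS(Q): 5 reachable states
  v0 = a.b.a.a.0 has moves -a-> v1
  v1 = b.a.a.0 has moves -b-> v2
  v2 = a.a.0 has moves -a-> v3
  v3 = a.0 has moves -a-> v4
  v4 = 0 has moves (no moves)
Partition-refinement fixed point:
  B0 = {u0, v0}
  B1 = {u1, v1}
  B2 = {u2, v2}
  B3 = {u3, v3}
  B4 = {u4, v4}
u0 ∈ B0, v0 ∈ B0 → same block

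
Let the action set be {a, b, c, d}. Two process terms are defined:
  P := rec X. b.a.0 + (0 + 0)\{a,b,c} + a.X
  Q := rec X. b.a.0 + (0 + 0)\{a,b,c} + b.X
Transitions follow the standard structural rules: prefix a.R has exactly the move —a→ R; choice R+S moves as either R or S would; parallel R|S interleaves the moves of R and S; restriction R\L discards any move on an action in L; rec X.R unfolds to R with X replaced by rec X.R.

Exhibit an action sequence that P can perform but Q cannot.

P's transition system — 3 states:
  u0 = rec X. b.a.0 + (0 + 0)\{a,b,c} + a.X :: =a=> u0, =b=> u1
  u1 = a.0 :: =a=> u2
  u2 = 0 :: ∅
Q's transition system — 3 states:
  v0 = rec X. b.a.0 + (0 + 0)\{a,b,c} + b.X :: =b=> v0, =b=> v1
  v1 = a.0 :: =a=> v2
  v2 = 0 :: ∅
Executing a from P (initial set {u0}):
  [1] a ⇒ {u0}
  ✓ P
Executing a from Q (initial set {v0}):
  [1] a ⇒ no successor for Q

a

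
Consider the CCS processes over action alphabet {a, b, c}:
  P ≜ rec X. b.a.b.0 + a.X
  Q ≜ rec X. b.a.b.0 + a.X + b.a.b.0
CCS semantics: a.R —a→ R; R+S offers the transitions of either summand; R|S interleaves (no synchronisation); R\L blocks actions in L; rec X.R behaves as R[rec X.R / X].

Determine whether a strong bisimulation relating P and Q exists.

Reachable graph of P (4 states):
  m0 = rec X. b.a.b.0 + a.X :: =a=> m0, =b=> m1
  m1 = a.b.0 :: =a=> m2
  m2 = b.0 :: =b=> m3
  m3 = 0 :: stopped
Reachable graph of Q (4 states):
  n0 = rec X. b.a.b.0 + a.X + b.a.b.0 :: =a=> n0, =b=> n1
  n1 = a.b.0 :: =a=> n2
  n2 = b.0 :: =b=> n3
  n3 = 0 :: stopped
Partition-refinement fixed point:
  B0 = {m0, n0}
  B1 = {m1, n1}
  B2 = {m2, n2}
  B3 = {m3, n3}
m0 ∈ B0, n0 ∈ B0 → same block

P ~ Q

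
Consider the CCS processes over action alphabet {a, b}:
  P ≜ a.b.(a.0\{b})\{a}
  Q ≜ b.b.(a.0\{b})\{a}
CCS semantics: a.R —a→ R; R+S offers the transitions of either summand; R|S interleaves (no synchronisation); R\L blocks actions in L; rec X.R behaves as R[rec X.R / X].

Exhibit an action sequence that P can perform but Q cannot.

P's transition system — 3 states:
  s0 = a.b.(a.0\{b})\{a} → =a=> s1
  s1 = b.(a.0\{b})\{a} → =b=> s2
  s2 = (a.0\{b})\{a} → ·
Q's transition system — 3 states:
  t0 = b.b.(a.0\{b})\{a} → =b=> t1
  t1 = b.(a.0\{b})\{a} → =b=> t2
  t2 = (a.0\{b})\{a} → ·
Trace ⟨a⟩ through P, begin at {s0}:
  step 1 (a): {s1}
  — P admits the full trace.
Trace ⟨a⟩ through Q, begin at {t0}:
  step 1 (a): ∅  — Q cannot continue

a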